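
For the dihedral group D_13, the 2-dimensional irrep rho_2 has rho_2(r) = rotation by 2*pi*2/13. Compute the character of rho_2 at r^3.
chi_{rho_2}(r^3) = 2*cos(2*pi*2*3/13) = -2*cos(pi/13)

Justification: rho_2(r^3) is rotation by angle 2*pi*2*3/13, whose trace is 2*cos(2*pi*2*3/13) = -2*cos(pi/13).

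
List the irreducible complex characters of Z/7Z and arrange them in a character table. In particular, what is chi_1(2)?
Character table of Z/7Z (irreps indexed chi_0,...,chi_6 with chi_k(m) = zeta_7^(k*m), zeta_7 = exp(2*pi*i/7)):
  irrep \ class  {0} (size 1)  {1} (size 1)    {2} (size 1)    {3} (size 1)    {4} (size 1)    {5} (size 1)    {6} (size 1)  
  chi_0          1             1               1               1               1               1               1             
  chi_1          1             exp(2*I*pi/7)   exp(4*I*pi/7)   exp(6*I*pi/7)   exp(-6*I*pi/7)  exp(-4*I*pi/7)  exp(-2*I*pi/7)
  chi_2          1             exp(4*I*pi/7)   exp(-6*I*pi/7)  exp(-2*I*pi/7)  exp(2*I*pi/7)   exp(6*I*pi/7)   exp(-4*I*pi/7)
  chi_3          1             exp(6*I*pi/7)   exp(-2*I*pi/7)  exp(4*I*pi/7)   exp(-4*I*pi/7)  exp(2*I*pi/7)   exp(-6*I*pi/7)
  chi_4          1             exp(-6*I*pi/7)  exp(2*I*pi/7)   exp(-4*I*pi/7)  exp(4*I*pi/7)   exp(-2*I*pi/7)  exp(6*I*pi/7) 
  chi_5          1             exp(-4*I*pi/7)  exp(6*I*pi/7)   exp(2*I*pi/7)   exp(-2*I*pi/7)  exp(-6*I*pi/7)  exp(4*I*pi/7) 
  chi_6          1             exp(-2*I*pi/7)  exp(-4*I*pi/7)  exp(-6*I*pi/7)  exp(6*I*pi/7)   exp(4*I*pi/7)   exp(2*I*pi/7) 

Spot check: chi_1(2) = zeta_7^(1*2) = zeta_7^2 = exp(4*I*pi/7).

Explanation: Z/7Z is abelian, so all 7 irreducible complex representations are 1-dimensional. They are given by chi_k(m) = zeta_7^(k*m) for k = 0,...,6. Row orthogonality: sum_m chi_k(m) conj(chi_l(m)) = 7 * [k = l].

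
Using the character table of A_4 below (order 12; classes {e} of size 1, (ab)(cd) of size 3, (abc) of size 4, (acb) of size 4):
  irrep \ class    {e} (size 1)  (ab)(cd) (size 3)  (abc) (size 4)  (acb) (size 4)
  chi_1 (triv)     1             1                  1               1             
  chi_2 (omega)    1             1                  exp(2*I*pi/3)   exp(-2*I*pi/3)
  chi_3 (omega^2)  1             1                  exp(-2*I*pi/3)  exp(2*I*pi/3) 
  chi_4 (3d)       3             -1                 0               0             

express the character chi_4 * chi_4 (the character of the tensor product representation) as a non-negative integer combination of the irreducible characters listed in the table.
chi_4 tensor chi_4 = chi_1 + chi_2 + chi_3 + 2*chi_4 (all other irreducibles have multiplicity 0).

Argument: The character of a tensor product is the pointwise product (chi_4 * chi_4)(C) = chi_4(C) * chi_4(C):
  {e}: (3)*(3), (ab)(cd): (-1)*(-1), (abc): (0)*(0), (acb): (0)*(0)
so (chi_4 * chi_4) takes values
  {e} -> 9, (ab)(cd) -> 1, (abc) -> 0, (acb) -> 0.
Now take the inner product of this character with each irreducible chi from the table, <chi_4*chi_4, chi> = (1/12) sum_C |C| (chi_4*chi_4)(C) conj(chi(C)):
  <chi_4*chi_4, chi_1> = (1/12)[1*(9)*conj(1) + 3*(1)*conj(1) + 4*(0)*conj(1) + 4*(0)*conj(1)]
      = (1/12)[(9) + (3) + (0) + (0)] = 12/12 = 1
  <chi_4*chi_4, chi_2> = (1/12)[1*(9)*conj(1) + 3*(1)*conj(1) + 4*(0)*conj(exp(2*I*pi/3)) + 4*(0)*conj(exp(-2*I*pi/3))]
      = (1/12)[(9) + (3) + (0) + (0)] = 12/12 = 1
  <chi_4*chi_4, chi_3> = (1/12)[1*(9)*conj(1) + 3*(1)*conj(1) + 4*(0)*conj(exp(-2*I*pi/3)) + 4*(0)*conj(exp(2*I*pi/3))]
      = (1/12)[(9) + (3) + (0) + (0)] = 12/12 = 1
  <chi_4*chi_4, chi_4> = (1/12)[1*(9)*conj(3) + 3*(1)*conj(-1) + 4*(0)*conj(0) + 4*(0)*conj(0)]
      = (1/12)[(27) + (-3) + (0) + (0)] = 24/12 = 2
(Exp terms are combined using exp(i*s)*conj(exp(i*t)) = exp(i*(s-t)), and sums of them are collapsed using the identity that for every m > 1 the m distinct m-th roots of unity sum to 0, e.g. 1 + exp(2*I*pi/3) + exp(-2*I*pi/3) = 0.)
Hence the multiplicities are chi_1: 1, chi_2: 1, chi_3: 1, chi_4: 2. Dimension check: dim(chi_4)*dim(chi_4) = 3*3 = 9 and sum (mult * dim) = 1*1 + 1*1 + 1*1 + 2*3 = 9.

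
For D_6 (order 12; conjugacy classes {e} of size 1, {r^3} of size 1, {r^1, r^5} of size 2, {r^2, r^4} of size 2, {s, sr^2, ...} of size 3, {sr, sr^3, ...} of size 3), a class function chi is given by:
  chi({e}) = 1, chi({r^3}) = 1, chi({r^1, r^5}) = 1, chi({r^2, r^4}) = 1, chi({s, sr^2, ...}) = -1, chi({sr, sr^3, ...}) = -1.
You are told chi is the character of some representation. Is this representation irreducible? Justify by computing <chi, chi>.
Irreducible: <chi, chi> = 1.

Explanation: <chi, chi> = (1/|G|) sum_C |C| * |chi(C)|^2 = (1/12)[1*|1|^2 + 1*|1|^2 + 2*|1|^2 + 2*|1|^2 + 3*|-1|^2 + 3*|-1|^2]
  = (1/12)[(1) + (1) + (2) + (2) + (3) + (3)] = 12/12 = 1.
A character is irreducible iff <chi, chi> = 1, so this representation is irreducible.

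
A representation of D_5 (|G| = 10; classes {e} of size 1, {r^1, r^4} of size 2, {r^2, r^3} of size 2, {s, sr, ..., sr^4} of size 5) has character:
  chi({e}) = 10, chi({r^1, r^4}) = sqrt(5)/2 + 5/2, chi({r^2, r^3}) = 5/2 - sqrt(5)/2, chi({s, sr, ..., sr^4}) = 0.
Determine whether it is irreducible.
Not irreducible (reducible): <chi, chi> = 13 > 1.

<chi, chi> = (1/|G|) sum_C |C| * |chi(C)|^2 = (1/10)[1*|10|^2 + 2*|sqrt(5)/2 + 5/2|^2 + 2*|5/2 - sqrt(5)/2|^2 + 5*|0|^2]
  = (1/10)[(100) + (5*sqrt(5) + 15) + (15 - 5*sqrt(5)) + (0)] = 130/10 = 13.
A character is irreducible iff <chi, chi> = 1, so this representation is reducible.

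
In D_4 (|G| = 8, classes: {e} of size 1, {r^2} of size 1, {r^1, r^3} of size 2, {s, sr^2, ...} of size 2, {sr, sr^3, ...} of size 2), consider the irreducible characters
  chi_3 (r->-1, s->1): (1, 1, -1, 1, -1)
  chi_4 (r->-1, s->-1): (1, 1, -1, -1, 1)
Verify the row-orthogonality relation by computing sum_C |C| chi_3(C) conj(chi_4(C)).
Sum = 0; so <chi_3, chi_4> = 0 (distinct irreducibles are orthogonal).

Proof sketch: Compute term by term over conjugacy classes (|C| * chi_3(C) * conj(chi_4(C))):
  1*(1)*conj(1) + 1*(1)*conj(1) + 2*(-1)*conj(-1) + 2*(1)*conj(-1) + 2*(-1)*conj(1)
  = (1) + (1) + (2) + (-2) + (-2)
  = 0.
Dividing by |G| = 8 gives 0/8 = 0, matching the row-orthogonality relation <chi_3, chi_4> = [chi_3 = chi_4].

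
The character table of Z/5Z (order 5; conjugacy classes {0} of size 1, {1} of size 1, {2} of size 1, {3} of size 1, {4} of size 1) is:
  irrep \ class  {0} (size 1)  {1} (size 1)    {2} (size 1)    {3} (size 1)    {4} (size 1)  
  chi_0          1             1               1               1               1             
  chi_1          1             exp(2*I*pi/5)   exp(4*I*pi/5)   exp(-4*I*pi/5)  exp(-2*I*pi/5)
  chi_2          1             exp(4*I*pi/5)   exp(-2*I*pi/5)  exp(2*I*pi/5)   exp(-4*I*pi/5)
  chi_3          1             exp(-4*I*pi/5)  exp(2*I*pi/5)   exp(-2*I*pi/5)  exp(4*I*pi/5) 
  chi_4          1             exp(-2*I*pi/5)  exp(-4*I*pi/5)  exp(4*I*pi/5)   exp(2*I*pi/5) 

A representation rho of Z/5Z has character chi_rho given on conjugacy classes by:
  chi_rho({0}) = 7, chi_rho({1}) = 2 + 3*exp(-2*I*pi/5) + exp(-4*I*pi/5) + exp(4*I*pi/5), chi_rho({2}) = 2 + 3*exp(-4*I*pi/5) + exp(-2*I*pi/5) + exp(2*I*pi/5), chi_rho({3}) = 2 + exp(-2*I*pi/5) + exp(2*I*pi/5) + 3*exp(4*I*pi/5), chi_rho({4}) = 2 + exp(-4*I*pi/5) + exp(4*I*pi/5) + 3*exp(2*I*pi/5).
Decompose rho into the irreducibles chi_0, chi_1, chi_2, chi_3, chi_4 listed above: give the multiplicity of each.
Multiplicities: chi_0: 2, chi_1: 0, chi_2: 1, chi_3: 1, chi_4: 3.

Reasoning: Use <chi_rho, chi> = (1/|G|) sum_C |C| * chi_rho(C) * conj(chi(C)) with |G| = 5 for each irreducible chi in the table:
  <chi_rho, chi_0> = (1/5)[1*(7)*conj(1) + 1*(2 + 3*exp(-2*I*pi/5) + exp(-4*I*pi/5) + exp(4*I*pi/5))*conj(1) + 1*(2 + 3*exp(-4*I*pi/5) + exp(-2*I*pi/5) + exp(2*I*pi/5))*conj(1) + 1*(2 + exp(-2*I*pi/5) + exp(2*I*pi/5) + 3*exp(4*I*pi/5))*conj(1) + 1*(2 + exp(-4*I*pi/5) + exp(4*I*pi/5) + 3*exp(2*I*pi/5))*conj(1)]
      = (1/5)[(7) + (2 + 3*exp(-2*I*pi/5) + exp(-4*I*pi/5) + exp(4*I*pi/5)) + (2 + 3*exp(-4*I*pi/5) + exp(-2*I*pi/5) + exp(2*I*pi/5)) + (2 + exp(-2*I*pi/5) + exp(2*I*pi/5) + 3*exp(4*I*pi/5)) + (2 + exp(-4*I*pi/5) + exp(4*I*pi/5) + 3*exp(2*I*pi/5))] = 10/5 = 2
  <chi_rho, chi_1> = (1/5)[1*(7)*conj(1) + 1*(2 + 3*exp(-2*I*pi/5) + exp(-4*I*pi/5) + exp(4*I*pi/5))*conj(exp(2*I*pi/5)) + 1*(2 + 3*exp(-4*I*pi/5) + exp(-2*I*pi/5) + exp(2*I*pi/5))*conj(exp(4*I*pi/5)) + 1*(2 + exp(-2*I*pi/5) + exp(2*I*pi/5) + 3*exp(4*I*pi/5))*conj(exp(-4*I*pi/5)) + 1*(2 + exp(-4*I*pi/5) + exp(4*I*pi/5) + 3*exp(2*I*pi/5))*conj(exp(-2*I*pi/5))]
      = (1/5)[(7) + (2*exp(-2*I*pi/5) + 3*exp(-4*I*pi/5) + exp(4*I*pi/5) + exp(2*I*pi/5)) + (2*exp(-4*I*pi/5) + exp(-2*I*pi/5) + exp(4*I*pi/5) + 3*exp(2*I*pi/5)) + (3*exp(-2*I*pi/5) + exp(-4*I*pi/5) + exp(2*I*pi/5) + 2*exp(4*I*pi/5)) + (exp(-2*I*pi/5) + exp(-4*I*pi/5) + 3*exp(4*I*pi/5) + 2*exp(2*I*pi/5))] = 0/5 = 0
  <chi_rho, chi_2> = (1/5)[1*(7)*conj(1) + 1*(2 + 3*exp(-2*I*pi/5) + exp(-4*I*pi/5) + exp(4*I*pi/5))*conj(exp(4*I*pi/5)) + 1*(2 + 3*exp(-4*I*pi/5) + exp(-2*I*pi/5) + exp(2*I*pi/5))*conj(exp(-2*I*pi/5)) + 1*(2 + exp(-2*I*pi/5) + exp(2*I*pi/5) + 3*exp(4*I*pi/5))*conj(exp(2*I*pi/5)) + 1*(2 + exp(-4*I*pi/5) + exp(4*I*pi/5) + 3*exp(2*I*pi/5))*conj(exp(-4*I*pi/5))]
      = (1/5)[(7) + (1 + 2*exp(-4*I*pi/5) + exp(2*I*pi/5) + 3*exp(4*I*pi/5)) + (1 + 3*exp(-2*I*pi/5) + exp(4*I*pi/5) + 2*exp(2*I*pi/5)) + (1 + 2*exp(-2*I*pi/5) + exp(-4*I*pi/5) + 3*exp(2*I*pi/5)) + (1 + 3*exp(-4*I*pi/5) + exp(-2*I*pi/5) + 2*exp(4*I*pi/5))] = 5/5 = 1
  <chi_rho, chi_3> = (1/5)[1*(7)*conj(1) + 1*(2 + 3*exp(-2*I*pi/5) + exp(-4*I*pi/5) + exp(4*I*pi/5))*conj(exp(-4*I*pi/5)) + 1*(2 + 3*exp(-4*I*pi/5) + exp(-2*I*pi/5) + exp(2*I*pi/5))*conj(exp(2*I*pi/5)) + 1*(2 + exp(-2*I*pi/5) + exp(2*I*pi/5) + 3*exp(4*I*pi/5))*conj(exp(-2*I*pi/5)) + 1*(2 + exp(-4*I*pi/5) + exp(4*I*pi/5) + 3*exp(2*I*pi/5))*conj(exp(4*I*pi/5))]
      = (1/5)[(7) + (1 + exp(-2*I*pi/5) + 2*exp(4*I*pi/5) + 3*exp(2*I*pi/5)) + (1 + 2*exp(-2*I*pi/5) + exp(-4*I*pi/5) + 3*exp(4*I*pi/5)) + (1 + 3*exp(-4*I*pi/5) + exp(4*I*pi/5) + 2*exp(2*I*pi/5)) + (1 + 3*exp(-2*I*pi/5) + 2*exp(-4*I*pi/5) + exp(2*I*pi/5))] = 5/5 = 1
  <chi_rho, chi_4> = (1/5)[1*(7)*conj(1) + 1*(2 + 3*exp(-2*I*pi/5) + exp(-4*I*pi/5) + exp(4*I*pi/5))*conj(exp(-2*I*pi/5)) + 1*(2 + 3*exp(-4*I*pi/5) + exp(-2*I*pi/5) + exp(2*I*pi/5))*conj(exp(-4*I*pi/5)) + 1*(2 + exp(-2*I*pi/5) + exp(2*I*pi/5) + 3*exp(4*I*pi/5))*conj(exp(4*I*pi/5)) + 1*(2 + exp(-4*I*pi/5) + exp(4*I*pi/5) + 3*exp(2*I*pi/5))*conj(exp(2*I*pi/5))]
      = (1/5)[(7) + (3 + exp(-2*I*pi/5) + exp(-4*I*pi/5) + 2*exp(2*I*pi/5)) + (3 + exp(-4*I*pi/5) + exp(2*I*pi/5) + 2*exp(4*I*pi/5)) + (3 + 2*exp(-4*I*pi/5) + exp(-2*I*pi/5) + exp(4*I*pi/5)) + (3 + 2*exp(-2*I*pi/5) + exp(4*I*pi/5) + exp(2*I*pi/5))] = 15/5 = 3
(Exp terms are combined using exp(i*s)*conj(exp(i*t)) = exp(i*(s-t)), and sums of them are collapsed using the identity that for every m > 1 the m distinct m-th roots of unity sum to 0, e.g. 1 + exp(2*I*pi/3) + exp(-2*I*pi/3) = 0.)
Dimension check: dim(rho) = sum (mult * dim) = 2*1 + 0*1 + 1*1 + 1*1 + 3*1 = 7 = chi_rho(e) = 7.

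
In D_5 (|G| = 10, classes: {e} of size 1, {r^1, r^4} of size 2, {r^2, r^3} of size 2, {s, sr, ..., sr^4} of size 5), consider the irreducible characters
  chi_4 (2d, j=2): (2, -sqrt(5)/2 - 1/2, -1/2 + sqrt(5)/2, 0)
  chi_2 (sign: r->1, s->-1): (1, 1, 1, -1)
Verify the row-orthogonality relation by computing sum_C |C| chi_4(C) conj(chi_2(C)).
Sum = 0; so <chi_4, chi_2> = 0 (distinct irreducibles are orthogonal).

Solution. Compute term by term over conjugacy classes (|C| * chi_4(C) * conj(chi_2(C))):
  1*(2)*conj(1) + 2*(-sqrt(5)/2 - 1/2)*conj(1) + 2*(-1/2 + sqrt(5)/2)*conj(1) + 5*(0)*conj(-1)
  = (2) + (-sqrt(5) - 1) + (-1 + sqrt(5)) + (0)
  = 0.
Dividing by |G| = 10 gives 0/10 = 0, matching the row-orthogonality relation <chi_4, chi_2> = [chi_4 = chi_2].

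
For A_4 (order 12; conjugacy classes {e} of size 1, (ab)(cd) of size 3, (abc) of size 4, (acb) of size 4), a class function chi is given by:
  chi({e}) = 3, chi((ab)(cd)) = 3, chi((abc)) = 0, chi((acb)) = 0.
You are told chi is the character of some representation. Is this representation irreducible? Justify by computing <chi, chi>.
Not irreducible (reducible): <chi, chi> = 3 > 1.

Argument: <chi, chi> = (1/|G|) sum_C |C| * |chi(C)|^2 = (1/12)[1*|3|^2 + 3*|3|^2 + 4*|0|^2 + 4*|0|^2]
  = (1/12)[(9) + (27) + (0) + (0)] = 36/12 = 3.
(Exp terms are combined using exp(i*s)*conj(exp(i*t)) = exp(i*(s-t)), and sums of them are collapsed using the identity that for every m > 1 the m distinct m-th roots of unity sum to 0, e.g. 1 + exp(2*I*pi/3) + exp(-2*I*pi/3) = 0.)
A character is irreducible iff <chi, chi> = 1, so this representation is reducible.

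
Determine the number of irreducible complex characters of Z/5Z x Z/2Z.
10

Details: The number of irreducible complex representations of a finite group equals its number of conjugacy classes. Z/5Z x Z/2Z is abelian of order 10, so every element is its own conjugacy class: 10 classes, so Z/5Z x Z/2Z (order 10) has exactly 10 irreducible complex representations.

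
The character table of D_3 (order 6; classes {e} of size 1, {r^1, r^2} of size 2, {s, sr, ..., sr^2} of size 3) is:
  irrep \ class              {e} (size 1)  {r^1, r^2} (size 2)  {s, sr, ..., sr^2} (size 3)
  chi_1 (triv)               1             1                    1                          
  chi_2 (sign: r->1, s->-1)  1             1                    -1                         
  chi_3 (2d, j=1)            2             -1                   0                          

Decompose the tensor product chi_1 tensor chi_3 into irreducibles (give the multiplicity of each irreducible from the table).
chi_1 tensor chi_3 = chi_3 (all other irreducibles have multiplicity 0).

The character of a tensor product is the pointwise product (chi_1 * chi_3)(C) = chi_1(C) * chi_3(C):
  {e}: (1)*(2), {r^1, r^2}: (1)*(-1), {s, sr, ..., sr^2}: (1)*(0)
so (chi_1 * chi_3) takes values
  {e} -> 2, {r^1, r^2} -> -1, {s, sr, ..., sr^2} -> 0.
Now take the inner product of this character with each irreducible chi from the table, <chi_1*chi_3, chi> = (1/6) sum_C |C| (chi_1*chi_3)(C) conj(chi(C)):
  <chi_1*chi_3, chi_1> = (1/6)[1*(2)*conj(1) + 2*(-1)*conj(1) + 3*(0)*conj(1)]
      = (1/6)[(2) + (-2) + (0)] = 0/6 = 0
  <chi_1*chi_3, chi_2> = (1/6)[1*(2)*conj(1) + 2*(-1)*conj(1) + 3*(0)*conj(-1)]
      = (1/6)[(2) + (-2) + (0)] = 0/6 = 0
  <chi_1*chi_3, chi_3> = (1/6)[1*(2)*conj(2) + 2*(-1)*conj(-1) + 3*(0)*conj(0)]
      = (1/6)[(4) + (2) + (0)] = 6/6 = 1
Hence the multiplicities are chi_3: 1. Dimension check: dim(chi_1)*dim(chi_3) = 1*2 = 2 and sum (mult * dim) = 1*2 = 2.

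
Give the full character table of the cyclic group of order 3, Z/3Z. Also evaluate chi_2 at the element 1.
Character table of Z/3Z (irreps indexed chi_0,...,chi_2 with chi_k(m) = zeta_3^(k*m), zeta_3 = exp(2*pi*i/3)):
  irrep \ class  {0} (size 1)  {1} (size 1)    {2} (size 1)  
  chi_0          1             1               1             
  chi_1          1             exp(2*I*pi/3)   exp(-2*I*pi/3)
  chi_2          1             exp(-2*I*pi/3)  exp(2*I*pi/3) 

Spot check: chi_2(1) = zeta_3^(2*1) = zeta_3^2 = exp(-2*I*pi/3).

Explanation: Z/3Z is abelian, so all 3 irreducible complex representations are 1-dimensional. They are given by chi_k(m) = zeta_3^(k*m) for k = 0,...,2. Row orthogonality: sum_m chi_k(m) conj(chi_l(m)) = 3 * [k = l].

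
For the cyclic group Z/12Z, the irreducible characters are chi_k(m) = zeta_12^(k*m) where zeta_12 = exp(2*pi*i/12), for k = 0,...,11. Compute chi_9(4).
chi_9(4) = zeta_12^36 = 1

Explanation: chi_9(4) = zeta_12^(9*4) = zeta_12^36. Since zeta_12^12 = 1, this equals zeta_12^0 = exp(2*pi*i*0/12) = 1.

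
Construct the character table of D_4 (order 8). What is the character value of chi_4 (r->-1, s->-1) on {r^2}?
Conjugacy classes: {e} of size 1, {r^2} of size 1, {r^1, r^3} of size 2, {s, sr^2, ...} of size 2, {sr, sr^3, ...} of size 2.
Character table:
  irrep \ class              {e} (size 1)  {r^2} (size 1)  {r^1, r^3} (size 2)  {s, sr^2, ...} (size 2)  {sr, sr^3, ...} (size 2)
  chi_1 (triv)               1             1               1                    1                        1                       
  chi_2 (sign: r->1, s->-1)  1             1               1                    -1                       -1                      
  chi_3 (r->-1, s->1)        1             1               -1                   1                        -1                      
  chi_4 (r->-1, s->-1)       1             1               -1                   -1                       1                       
  chi_5 (2d, j=1)            2             -2              0                    0                        0                       

Spot check: chi_4 (r->-1, s->-1) on {r^2} = 1.

Proof sketch: D_4 has order 2*4 = 8 with 5 conjugacy classes, hence 5 irreducibles. Sum of squared dims 1 + 1 + 1 + 1 + 4 = 8 = |G|. Linear characters come from the abelianisation; the 2-dimensional irreps have character r^k -> 2*cos(2*pi*j*k/4), reflections -> 0.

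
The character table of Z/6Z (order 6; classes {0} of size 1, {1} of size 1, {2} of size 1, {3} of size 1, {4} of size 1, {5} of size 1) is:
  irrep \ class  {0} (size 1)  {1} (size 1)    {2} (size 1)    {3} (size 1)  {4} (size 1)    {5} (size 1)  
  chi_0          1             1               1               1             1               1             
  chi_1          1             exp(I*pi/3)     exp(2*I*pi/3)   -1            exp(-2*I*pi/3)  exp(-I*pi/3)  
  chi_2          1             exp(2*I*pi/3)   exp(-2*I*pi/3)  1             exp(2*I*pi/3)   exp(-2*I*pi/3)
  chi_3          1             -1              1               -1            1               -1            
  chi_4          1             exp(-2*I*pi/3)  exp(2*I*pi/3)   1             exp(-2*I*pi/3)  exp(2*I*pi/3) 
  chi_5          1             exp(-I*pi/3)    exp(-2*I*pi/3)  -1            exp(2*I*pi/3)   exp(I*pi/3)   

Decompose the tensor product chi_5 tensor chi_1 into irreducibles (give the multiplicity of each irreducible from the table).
chi_5 tensor chi_1 = chi_0 (all other irreducibles have multiplicity 0).

Details: The character of a tensor product is the pointwise product (chi_5 * chi_1)(C) = chi_5(C) * chi_1(C):
  {0}: (1)*(1), {1}: (exp(-I*pi/3))*(exp(I*pi/3)), {2}: (exp(-2*I*pi/3))*(exp(2*I*pi/3)), {3}: (-1)*(-1), {4}: (exp(2*I*pi/3))*(exp(-2*I*pi/3)), {5}: (exp(I*pi/3))*(exp(-I*pi/3))
so (chi_5 * chi_1) takes values
  {0} -> 1, {1} -> 1, {2} -> 1, {3} -> 1, {4} -> 1, {5} -> 1.
Now take the inner product of this character with each irreducible chi from the table, <chi_5*chi_1, chi> = (1/6) sum_C |C| (chi_5*chi_1)(C) conj(chi(C)):
  <chi_5*chi_1, chi_0> = (1/6)[1*(1)*conj(1) + 1*(1)*conj(1) + 1*(1)*conj(1) + 1*(1)*conj(1) + 1*(1)*conj(1) + 1*(1)*conj(1)]
      = (1/6)[(1) + (1) + (1) + (1) + (1) + (1)] = 6/6 = 1
  <chi_5*chi_1, chi_1> = (1/6)[1*(1)*conj(1) + 1*(1)*conj(exp(I*pi/3)) + 1*(1)*conj(exp(2*I*pi/3)) + 1*(1)*conj(-1) + 1*(1)*conj(exp(-2*I*pi/3)) + 1*(1)*conj(exp(-I*pi/3))]
      = (1/6)[(1) + (exp(-I*pi/3)) + (exp(-2*I*pi/3)) + (-1) + (exp(2*I*pi/3)) + (exp(I*pi/3))] = 0/6 = 0
  <chi_5*chi_1, chi_2> = (1/6)[1*(1)*conj(1) + 1*(1)*conj(exp(2*I*pi/3)) + 1*(1)*conj(exp(-2*I*pi/3)) + 1*(1)*conj(1) + 1*(1)*conj(exp(2*I*pi/3)) + 1*(1)*conj(exp(-2*I*pi/3))]
      = (1/6)[(1) + (exp(-2*I*pi/3)) + (exp(2*I*pi/3)) + (1) + (exp(-2*I*pi/3)) + (exp(2*I*pi/3))] = 0/6 = 0
  <chi_5*chi_1, chi_3> = (1/6)[1*(1)*conj(1) + 1*(1)*conj(-1) + 1*(1)*conj(1) + 1*(1)*conj(-1) + 1*(1)*conj(1) + 1*(1)*conj(-1)]
      = (1/6)[(1) + (-1) + (1) + (-1) + (1) + (-1)] = 0/6 = 0
  <chi_5*chi_1, chi_4> = (1/6)[1*(1)*conj(1) + 1*(1)*conj(exp(-2*I*pi/3)) + 1*(1)*conj(exp(2*I*pi/3)) + 1*(1)*conj(1) + 1*(1)*conj(exp(-2*I*pi/3)) + 1*(1)*conj(exp(2*I*pi/3))]
      = (1/6)[(1) + (exp(2*I*pi/3)) + (exp(-2*I*pi/3)) + (1) + (exp(2*I*pi/3)) + (exp(-2*I*pi/3))] = 0/6 = 0
  <chi_5*chi_1, chi_5> = (1/6)[1*(1)*conj(1) + 1*(1)*conj(exp(-I*pi/3)) + 1*(1)*conj(exp(-2*I*pi/3)) + 1*(1)*conj(-1) + 1*(1)*conj(exp(2*I*pi/3)) + 1*(1)*conj(exp(I*pi/3))]
      = (1/6)[(1) + (exp(I*pi/3)) + (exp(2*I*pi/3)) + (-1) + (exp(-2*I*pi/3)) + (exp(-I*pi/3))] = 0/6 = 0
(Exp terms are combined using exp(i*s)*conj(exp(i*t)) = exp(i*(s-t)), and sums of them are collapsed using the identity that for every m > 1 the m distinct m-th roots of unity sum to 0, e.g. 1 + exp(2*I*pi/3) + exp(-2*I*pi/3) = 0.)
Hence the multiplicities are chi_0: 1. Dimension check: dim(chi_5)*dim(chi_1) = 1*1 = 1 and sum (mult * dim) = 1*1 = 1.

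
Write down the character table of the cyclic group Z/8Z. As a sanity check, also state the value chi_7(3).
Character table of Z/8Z (irreps indexed chi_0,...,chi_7 with chi_k(m) = zeta_8^(k*m), zeta_8 = exp(2*pi*i/8)):
  irrep \ class  {0} (size 1)  {1} (size 1)    {2} (size 1)  {3} (size 1)    {4} (size 1)  {5} (size 1)    {6} (size 1)  {7} (size 1)  
  chi_0          1             1               1             1               1             1               1             1             
  chi_1          1             exp(I*pi/4)     I             exp(3*I*pi/4)   -1            exp(-3*I*pi/4)  -I            exp(-I*pi/4)  
  chi_2          1             I               -1            -I              1             I               -1            -I            
  chi_3          1             exp(3*I*pi/4)   -I            exp(I*pi/4)     -1            exp(-I*pi/4)    I             exp(-3*I*pi/4)
  chi_4          1             -1              1             -1              1             -1              1             -1            
  chi_5          1             exp(-3*I*pi/4)  I             exp(-I*pi/4)    -1            exp(I*pi/4)     -I            exp(3*I*pi/4) 
  chi_6          1             -I              -1            I               1             -I              -1            I             
  chi_7          1             exp(-I*pi/4)    -I            exp(-3*I*pi/4)  -1            exp(3*I*pi/4)   I             exp(I*pi/4)   

Spot check: chi_7(3) = zeta_8^(7*3) = zeta_8^21 = exp(-3*I*pi/4).

Details: Z/8Z is abelian, so all 8 irreducible complex representations are 1-dimensional. They are given by chi_k(m) = zeta_8^(k*m) for k = 0,...,7. Row orthogonality: sum_m chi_k(m) conj(chi_l(m)) = 8 * [k = l].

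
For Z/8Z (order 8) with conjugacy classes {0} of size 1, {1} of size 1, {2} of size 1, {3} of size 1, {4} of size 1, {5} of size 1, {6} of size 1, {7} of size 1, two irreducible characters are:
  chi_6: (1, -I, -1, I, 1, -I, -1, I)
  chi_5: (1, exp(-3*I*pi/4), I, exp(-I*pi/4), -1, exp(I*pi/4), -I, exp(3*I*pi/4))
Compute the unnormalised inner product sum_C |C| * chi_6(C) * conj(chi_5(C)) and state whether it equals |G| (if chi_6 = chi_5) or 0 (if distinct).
Sum = 0; so <chi_6, chi_5> = 0 (distinct irreducibles are orthogonal).

Why: Compute term by term over conjugacy classes (|C| * chi_6(C) * conj(chi_5(C))):
  1*(1)*conj(1) + 1*(-I)*conj(exp(-3*I*pi/4)) + 1*(-1)*conj(I) + 1*(I)*conj(exp(-I*pi/4)) + 1*(1)*conj(-1) + 1*(-I)*conj(exp(I*pi/4)) + 1*(-1)*conj(-I) + 1*(I)*conj(exp(3*I*pi/4))
  = (1) + (-exp(-3*I*pi/4)) + (I) + (exp(3*I*pi/4)) + (-1) + (-exp(I*pi/4)) + (-I) + (exp(-I*pi/4))
  = 0.
(Exp terms are combined using exp(i*s)*conj(exp(i*t)) = exp(i*(s-t)), and sums of them are collapsed using the identity that for every m > 1 the m distinct m-th roots of unity sum to 0, e.g. 1 + exp(2*I*pi/3) + exp(-2*I*pi/3) = 0.)
Dividing by |G| = 8 gives 0/8 = 0, matching the row-orthogonality relation <chi_6, chi_5> = [chi_6 = chi_5].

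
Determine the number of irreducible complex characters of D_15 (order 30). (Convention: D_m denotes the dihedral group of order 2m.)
9

The number of irreducible complex representations of a finite group equals its number of conjugacy classes. D_15 has 9 conjugacy classes ((n+3)/2 for n odd), so D_15 (order 30) has exactly 9 irreducible complex representations.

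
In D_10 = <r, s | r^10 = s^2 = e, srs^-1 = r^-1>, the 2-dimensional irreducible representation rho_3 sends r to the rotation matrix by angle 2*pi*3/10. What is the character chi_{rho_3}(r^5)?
chi_{rho_3}(r^5) = 2*cos(2*pi*3*5/10) = -2

Justification: rho_3(r^5) is rotation by angle 2*pi*3*5/10, whose trace is 2*cos(2*pi*3*5/10) = -2.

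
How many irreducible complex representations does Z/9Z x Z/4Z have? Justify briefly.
36

Derivation: The number of irreducible complex representations of a finite group equals its number of conjugacy classes. Z/9Z x Z/4Z is abelian of order 36, so every element is its own conjugacy class: 36 classes, so Z/9Z x Z/4Z (order 36) has exactly 36 irreducible complex representations.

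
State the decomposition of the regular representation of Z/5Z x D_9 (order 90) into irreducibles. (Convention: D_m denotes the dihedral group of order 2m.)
Each irreducible V_i of dimension d_i appears with multiplicity d_i, i.e. rho_reg = (direct sum over all irreducibles V_i) d_i V_i. The irreducible dimensions for Z/5Z x D_9 are 1, 1, 1, 1, 1, 1, 1, 1, 1, 1, 2, 2, 2, 2, 2, 2, 2, 2, 2, 2, 2, 2, 2, 2, 2, 2, 2, 2, 2, 2: 10 irreducibles of dimension 1, each with multiplicity 1; 20 irreducibles of dimension 2, each with multiplicity 2. Total dimension 10*1*1 + 20*2*2 = 90 = |G|.

Proof sketch: General theorem: in the regular representation of a finite group G, each irreducible appears with multiplicity equal to its dimension. Check: dim(rho_reg) = sum d_i^2 = 1 + 1 + 1 + 1 + 1 + 1 + 1 + 1 + 1 + 1 + 4 + 4 + 4 + 4 + 4 + 4 + 4 + 4 + 4 + 4 + 4 + 4 + 4 + 4 + 4 + 4 + 4 + 4 + 4 + 4 = 90 = |G|.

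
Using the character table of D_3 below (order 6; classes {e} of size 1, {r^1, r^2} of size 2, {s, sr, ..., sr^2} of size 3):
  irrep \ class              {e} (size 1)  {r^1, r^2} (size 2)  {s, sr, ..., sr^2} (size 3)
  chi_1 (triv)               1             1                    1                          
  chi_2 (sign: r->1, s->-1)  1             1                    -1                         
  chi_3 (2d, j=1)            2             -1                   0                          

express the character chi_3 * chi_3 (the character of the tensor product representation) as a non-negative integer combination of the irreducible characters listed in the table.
chi_3 tensor chi_3 = chi_1 + chi_2 + chi_3 (all other irreducibles have multiplicity 0).

Details: The character of a tensor product is the pointwise product (chi_3 * chi_3)(C) = chi_3(C) * chi_3(C):
  {e}: (2)*(2), {r^1, r^2}: (-1)*(-1), {s, sr, ..., sr^2}: (0)*(0)
so (chi_3 * chi_3) takes values
  {e} -> 4, {r^1, r^2} -> 1, {s, sr, ..., sr^2} -> 0.
Now take the inner product of this character with each irreducible chi from the table, <chi_3*chi_3, chi> = (1/6) sum_C |C| (chi_3*chi_3)(C) conj(chi(C)):
  <chi_3*chi_3, chi_1> = (1/6)[1*(4)*conj(1) + 2*(1)*conj(1) + 3*(0)*conj(1)]
      = (1/6)[(4) + (2) + (0)] = 6/6 = 1
  <chi_3*chi_3, chi_2> = (1/6)[1*(4)*conj(1) + 2*(1)*conj(1) + 3*(0)*conj(-1)]
      = (1/6)[(4) + (2) + (0)] = 6/6 = 1
  <chi_3*chi_3, chi_3> = (1/6)[1*(4)*conj(2) + 2*(1)*conj(-1) + 3*(0)*conj(0)]
      = (1/6)[(8) + (-2) + (0)] = 6/6 = 1
Hence the multiplicities are chi_1: 1, chi_2: 1, chi_3: 1. Dimension check: dim(chi_3)*dim(chi_3) = 2*2 = 4 and sum (mult * dim) = 1*1 + 1*1 + 1*2 = 4.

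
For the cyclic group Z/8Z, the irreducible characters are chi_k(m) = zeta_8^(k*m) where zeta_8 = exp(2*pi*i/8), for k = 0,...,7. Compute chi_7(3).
chi_7(3) = zeta_8^21 = exp(-3*I*pi/4)

Proof sketch: chi_7(3) = zeta_8^(7*3) = zeta_8^21. Since zeta_8^8 = 1, this equals zeta_8^5 = exp(2*pi*i*5/8) = exp(-3*I*pi/4).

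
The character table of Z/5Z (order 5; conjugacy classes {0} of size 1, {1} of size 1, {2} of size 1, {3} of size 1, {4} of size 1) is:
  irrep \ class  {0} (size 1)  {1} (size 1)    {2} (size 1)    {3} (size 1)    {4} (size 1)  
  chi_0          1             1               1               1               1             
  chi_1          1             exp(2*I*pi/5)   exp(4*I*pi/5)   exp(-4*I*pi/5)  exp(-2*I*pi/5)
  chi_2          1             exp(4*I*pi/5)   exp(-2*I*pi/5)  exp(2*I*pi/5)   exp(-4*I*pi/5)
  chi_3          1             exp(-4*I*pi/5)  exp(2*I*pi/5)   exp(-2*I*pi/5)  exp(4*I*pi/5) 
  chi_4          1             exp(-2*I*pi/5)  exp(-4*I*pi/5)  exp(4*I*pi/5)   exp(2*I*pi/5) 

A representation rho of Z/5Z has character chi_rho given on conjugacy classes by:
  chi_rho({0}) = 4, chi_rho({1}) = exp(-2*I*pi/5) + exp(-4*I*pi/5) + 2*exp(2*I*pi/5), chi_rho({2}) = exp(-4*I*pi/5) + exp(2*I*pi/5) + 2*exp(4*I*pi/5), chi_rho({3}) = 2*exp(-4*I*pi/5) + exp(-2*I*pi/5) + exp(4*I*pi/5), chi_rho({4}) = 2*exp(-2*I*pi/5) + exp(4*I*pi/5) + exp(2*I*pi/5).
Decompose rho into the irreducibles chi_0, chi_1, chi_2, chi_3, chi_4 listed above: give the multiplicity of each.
Multiplicities: chi_0: 0, chi_1: 2, chi_2: 0, chi_3: 1, chi_4: 1.

Proof sketch: Use <chi_rho, chi> = (1/|G|) sum_C |C| * chi_rho(C) * conj(chi(C)) with |G| = 5 for each irreducible chi in the table:
  <chi_rho, chi_0> = (1/5)[1*(4)*conj(1) + 1*(exp(-2*I*pi/5) + exp(-4*I*pi/5) + 2*exp(2*I*pi/5))*conj(1) + 1*(exp(-4*I*pi/5) + exp(2*I*pi/5) + 2*exp(4*I*pi/5))*conj(1) + 1*(2*exp(-4*I*pi/5) + exp(-2*I*pi/5) + exp(4*I*pi/5))*conj(1) + 1*(2*exp(-2*I*pi/5) + exp(4*I*pi/5) + exp(2*I*pi/5))*conj(1)]
      = (1/5)[(4) + (exp(-2*I*pi/5) + exp(-4*I*pi/5) + 2*exp(2*I*pi/5)) + (exp(-4*I*pi/5) + exp(2*I*pi/5) + 2*exp(4*I*pi/5)) + (2*exp(-4*I*pi/5) + exp(-2*I*pi/5) + exp(4*I*pi/5)) + (2*exp(-2*I*pi/5) + exp(4*I*pi/5) + exp(2*I*pi/5))] = 0/5 = 0
  <chi_rho, chi_1> = (1/5)[1*(4)*conj(1) + 1*(exp(-2*I*pi/5) + exp(-4*I*pi/5) + 2*exp(2*I*pi/5))*conj(exp(2*I*pi/5)) + 1*(exp(-4*I*pi/5) + exp(2*I*pi/5) + 2*exp(4*I*pi/5))*conj(exp(4*I*pi/5)) + 1*(2*exp(-4*I*pi/5) + exp(-2*I*pi/5) + exp(4*I*pi/5))*conj(exp(-4*I*pi/5)) + 1*(2*exp(-2*I*pi/5) + exp(4*I*pi/5) + exp(2*I*pi/5))*conj(exp(-2*I*pi/5))]
      = (1/5)[(4) + (2 + exp(-4*I*pi/5) + exp(4*I*pi/5)) + (2 + exp(-2*I*pi/5) + exp(2*I*pi/5)) + (2 + exp(-2*I*pi/5) + exp(2*I*pi/5)) + (2 + exp(-4*I*pi/5) + exp(4*I*pi/5))] = 10/5 = 2
  <chi_rho, chi_2> = (1/5)[1*(4)*conj(1) + 1*(exp(-2*I*pi/5) + exp(-4*I*pi/5) + 2*exp(2*I*pi/5))*conj(exp(4*I*pi/5)) + 1*(exp(-4*I*pi/5) + exp(2*I*pi/5) + 2*exp(4*I*pi/5))*conj(exp(-2*I*pi/5)) + 1*(2*exp(-4*I*pi/5) + exp(-2*I*pi/5) + exp(4*I*pi/5))*conj(exp(2*I*pi/5)) + 1*(2*exp(-2*I*pi/5) + exp(4*I*pi/5) + exp(2*I*pi/5))*conj(exp(-4*I*pi/5))]
      = (1/5)[(4) + (2*exp(-2*I*pi/5) + exp(4*I*pi/5) + exp(2*I*pi/5)) + (2*exp(-4*I*pi/5) + exp(-2*I*pi/5) + exp(4*I*pi/5)) + (exp(-4*I*pi/5) + exp(2*I*pi/5) + 2*exp(4*I*pi/5)) + (exp(-2*I*pi/5) + exp(-4*I*pi/5) + 2*exp(2*I*pi/5))] = 0/5 = 0
  <chi_rho, chi_3> = (1/5)[1*(4)*conj(1) + 1*(exp(-2*I*pi/5) + exp(-4*I*pi/5) + 2*exp(2*I*pi/5))*conj(exp(-4*I*pi/5)) + 1*(exp(-4*I*pi/5) + exp(2*I*pi/5) + 2*exp(4*I*pi/5))*conj(exp(2*I*pi/5)) + 1*(2*exp(-4*I*pi/5) + exp(-2*I*pi/5) + exp(4*I*pi/5))*conj(exp(-2*I*pi/5)) + 1*(2*exp(-2*I*pi/5) + exp(4*I*pi/5) + exp(2*I*pi/5))*conj(exp(4*I*pi/5))]
      = (1/5)[(4) + (1 + 2*exp(-4*I*pi/5) + exp(2*I*pi/5)) + (1 + exp(4*I*pi/5) + 2*exp(2*I*pi/5)) + (1 + 2*exp(-2*I*pi/5) + exp(-4*I*pi/5)) + (1 + exp(-2*I*pi/5) + 2*exp(4*I*pi/5))] = 5/5 = 1
  <chi_rho, chi_4> = (1/5)[1*(4)*conj(1) + 1*(exp(-2*I*pi/5) + exp(-4*I*pi/5) + 2*exp(2*I*pi/5))*conj(exp(-2*I*pi/5)) + 1*(exp(-4*I*pi/5) + exp(2*I*pi/5) + 2*exp(4*I*pi/5))*conj(exp(-4*I*pi/5)) + 1*(2*exp(-4*I*pi/5) + exp(-2*I*pi/5) + exp(4*I*pi/5))*conj(exp(4*I*pi/5)) + 1*(2*exp(-2*I*pi/5) + exp(4*I*pi/5) + exp(2*I*pi/5))*conj(exp(2*I*pi/5))]
      = (1/5)[(4) + (1 + exp(-2*I*pi/5) + 2*exp(4*I*pi/5)) + (1 + 2*exp(-2*I*pi/5) + exp(-4*I*pi/5)) + (1 + exp(4*I*pi/5) + 2*exp(2*I*pi/5)) + (1 + 2*exp(-4*I*pi/5) + exp(2*I*pi/5))] = 5/5 = 1
(Exp terms are combined using exp(i*s)*conj(exp(i*t)) = exp(i*(s-t)), and sums of them are collapsed using the identity that for every m > 1 the m distinct m-th roots of unity sum to 0, e.g. 1 + exp(2*I*pi/3) + exp(-2*I*pi/3) = 0.)
Dimension check: dim(rho) = sum (mult * dim) = 0*1 + 2*1 + 0*1 + 1*1 + 1*1 = 4 = chi_rho(e) = 4.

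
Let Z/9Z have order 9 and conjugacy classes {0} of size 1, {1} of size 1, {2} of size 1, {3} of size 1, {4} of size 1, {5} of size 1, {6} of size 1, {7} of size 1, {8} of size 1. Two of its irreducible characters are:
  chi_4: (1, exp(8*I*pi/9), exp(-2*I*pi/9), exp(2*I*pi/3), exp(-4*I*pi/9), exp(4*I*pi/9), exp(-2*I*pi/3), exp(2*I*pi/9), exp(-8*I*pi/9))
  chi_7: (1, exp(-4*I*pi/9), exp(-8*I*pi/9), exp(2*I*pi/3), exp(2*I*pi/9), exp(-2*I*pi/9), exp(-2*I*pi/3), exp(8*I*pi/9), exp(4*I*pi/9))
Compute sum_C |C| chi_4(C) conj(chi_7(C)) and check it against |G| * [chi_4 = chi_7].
Sum = 0; so <chi_4, chi_7> = 0 (distinct irreducibles are orthogonal).

Solution. Compute term by term over conjugacy classes (|C| * chi_4(C) * conj(chi_7(C))):
  1*(1)*conj(1) + 1*(exp(8*I*pi/9))*conj(exp(-4*I*pi/9)) + 1*(exp(-2*I*pi/9))*conj(exp(-8*I*pi/9)) + 1*(exp(2*I*pi/3))*conj(exp(2*I*pi/3)) + 1*(exp(-4*I*pi/9))*conj(exp(2*I*pi/9)) + 1*(exp(4*I*pi/9))*conj(exp(-2*I*pi/9)) + 1*(exp(-2*I*pi/3))*conj(exp(-2*I*pi/3)) + 1*(exp(2*I*pi/9))*conj(exp(8*I*pi/9)) + 1*(exp(-8*I*pi/9))*conj(exp(4*I*pi/9))
  = (1) + (exp(-2*I*pi/3)) + (exp(2*I*pi/3)) + (1) + (exp(-2*I*pi/3)) + (exp(2*I*pi/3)) + (1) + (exp(-2*I*pi/3)) + (exp(2*I*pi/3))
  = 0.
(Exp terms are combined using exp(i*s)*conj(exp(i*t)) = exp(i*(s-t)), and sums of them are collapsed using the identity that for every m > 1 the m distinct m-th roots of unity sum to 0, e.g. 1 + exp(2*I*pi/3) + exp(-2*I*pi/3) = 0.)
Dividing by |G| = 9 gives 0/9 = 0, matching the row-orthogonality relation <chi_4, chi_7> = [chi_4 = chi_7].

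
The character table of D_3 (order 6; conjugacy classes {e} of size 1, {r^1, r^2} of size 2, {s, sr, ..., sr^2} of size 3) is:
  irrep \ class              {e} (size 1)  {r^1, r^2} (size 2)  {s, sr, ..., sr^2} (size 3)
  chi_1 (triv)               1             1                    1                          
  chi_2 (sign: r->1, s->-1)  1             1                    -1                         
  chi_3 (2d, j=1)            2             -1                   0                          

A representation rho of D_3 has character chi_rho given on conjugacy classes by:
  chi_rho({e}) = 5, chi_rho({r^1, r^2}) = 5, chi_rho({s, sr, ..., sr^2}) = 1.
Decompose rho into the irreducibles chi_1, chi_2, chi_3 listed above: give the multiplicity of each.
Multiplicities: chi_1: 3, chi_2: 2, chi_3: 0.

Reasoning: Use <chi_rho, chi> = (1/|G|) sum_C |C| * chi_rho(C) * conj(chi(C)) with |G| = 6 for each irreducible chi in the table:
  <chi_rho, chi_1> = (1/6)[1*(5)*conj(1) + 2*(5)*conj(1) + 3*(1)*conj(1)]
      = (1/6)[(5) + (10) + (3)] = 18/6 = 3
  <chi_rho, chi_2> = (1/6)[1*(5)*conj(1) + 2*(5)*conj(1) + 3*(1)*conj(-1)]
      = (1/6)[(5) + (10) + (-3)] = 12/6 = 2
  <chi_rho, chi_3> = (1/6)[1*(5)*conj(2) + 2*(5)*conj(-1) + 3*(1)*conj(0)]
      = (1/6)[(10) + (-10) + (0)] = 0/6 = 0
Dimension check: dim(rho) = sum (mult * dim) = 3*1 + 2*1 + 0*2 = 5 = chi_rho(e) = 5.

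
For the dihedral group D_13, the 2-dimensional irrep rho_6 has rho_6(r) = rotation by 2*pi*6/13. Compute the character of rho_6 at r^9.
chi_{rho_6}(r^9) = 2*cos(2*pi*6*9/13) = 2*cos(108*pi/13)

Argument: rho_6(r^9) is rotation by angle 2*pi*6*9/13, whose trace is 2*cos(2*pi*6*9/13) = 2*cos(108*pi/13).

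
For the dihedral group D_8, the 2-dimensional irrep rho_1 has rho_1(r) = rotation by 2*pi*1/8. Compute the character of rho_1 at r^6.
chi_{rho_1}(r^6) = 2*cos(2*pi*1*6/8) = 0

Proof sketch: rho_1(r^6) is rotation by angle 2*pi*1*6/8, whose trace is 2*cos(2*pi*1*6/8) = 0.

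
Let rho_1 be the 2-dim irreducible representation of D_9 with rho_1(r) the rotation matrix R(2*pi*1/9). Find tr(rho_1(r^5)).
chi_{rho_1}(r^5) = 2*cos(2*pi*1*5/9) = -2*cos(pi/9)

Working: rho_1(r^5) is rotation by angle 2*pi*1*5/9, whose trace is 2*cos(2*pi*1*5/9) = -2*cos(pi/9).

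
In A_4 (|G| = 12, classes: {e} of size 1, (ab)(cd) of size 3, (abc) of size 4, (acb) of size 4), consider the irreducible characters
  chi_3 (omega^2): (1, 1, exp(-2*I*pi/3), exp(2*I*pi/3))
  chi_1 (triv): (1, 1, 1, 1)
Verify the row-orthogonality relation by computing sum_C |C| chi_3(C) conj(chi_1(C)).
Sum = 0; so <chi_3, chi_1> = 0 (distinct irreducibles are orthogonal).

Argument: Compute term by term over conjugacy classes (|C| * chi_3(C) * conj(chi_1(C))):
  1*(1)*conj(1) + 3*(1)*conj(1) + 4*(exp(-2*I*pi/3))*conj(1) + 4*(exp(2*I*pi/3))*conj(1)
  = (1) + (3) + (4*exp(-2*I*pi/3)) + (4*exp(2*I*pi/3))
  = 0.
(Exp terms are combined using exp(i*s)*conj(exp(i*t)) = exp(i*(s-t)), and sums of them are collapsed using the identity that for every m > 1 the m distinct m-th roots of unity sum to 0, e.g. 1 + exp(2*I*pi/3) + exp(-2*I*pi/3) = 0.)
Dividing by |G| = 12 gives 0/12 = 0, matching the row-orthogonality relation <chi_3, chi_1> = [chi_3 = chi_1].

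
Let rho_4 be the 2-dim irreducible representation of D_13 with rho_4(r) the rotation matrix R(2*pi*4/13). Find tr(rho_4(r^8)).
chi_{rho_4}(r^8) = 2*cos(2*pi*4*8/13) = -2*cos(pi/13)

Solution. rho_4(r^8) is rotation by angle 2*pi*4*8/13, whose trace is 2*cos(2*pi*4*8/13) = -2*cos(pi/13).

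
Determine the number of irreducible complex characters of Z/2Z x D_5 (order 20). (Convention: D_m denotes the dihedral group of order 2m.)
8

Details: The number of irreducible complex representations of a finite group equals its number of conjugacy classes. For a direct product, #classes(G x H) = #classes(G) * #classes(H). Z/2Z has 2 classes (abelian), D_5 has 4 classes, so 2 * 4 = 8, so Z/2Z x D_5 (order 20) has exactly 8 irreducible complex representations.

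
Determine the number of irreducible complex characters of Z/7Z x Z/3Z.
21

The number of irreducible complex representations of a finite group equals its number of conjugacy classes. Z/7Z x Z/3Z is abelian of order 21, so every element is its own conjugacy class: 21 classes, so Z/7Z x Z/3Z (order 21) has exactly 21 irreducible complex representations.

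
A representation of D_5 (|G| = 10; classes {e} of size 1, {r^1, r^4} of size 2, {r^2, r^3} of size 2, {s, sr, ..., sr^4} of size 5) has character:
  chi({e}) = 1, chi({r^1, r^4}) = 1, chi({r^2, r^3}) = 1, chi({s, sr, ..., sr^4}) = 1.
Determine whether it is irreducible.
Irreducible: <chi, chi> = 1.

Proof sketch: <chi, chi> = (1/|G|) sum_C |C| * |chi(C)|^2 = (1/10)[1*|1|^2 + 2*|1|^2 + 2*|1|^2 + 5*|1|^2]
  = (1/10)[(1) + (2) + (2) + (5)] = 10/10 = 1.
A character is irreducible iff <chi, chi> = 1, so this representation is irreducible.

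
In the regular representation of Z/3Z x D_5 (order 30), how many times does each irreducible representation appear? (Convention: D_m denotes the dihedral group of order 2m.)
Each irreducible V_i of dimension d_i appears with multiplicity d_i, i.e. rho_reg = (direct sum over all irreducibles V_i) d_i V_i. The irreducible dimensions for Z/3Z x D_5 are 1, 1, 1, 1, 1, 1, 2, 2, 2, 2, 2, 2: 6 irreducibles of dimension 1, each with multiplicity 1; 6 irreducibles of dimension 2, each with multiplicity 2. Total dimension 6*1*1 + 6*2*2 = 30 = |G|.

Justification: General theorem: in the regular representation of a finite group G, each irreducible appears with multiplicity equal to its dimension. Check: dim(rho_reg) = sum d_i^2 = 1 + 1 + 1 + 1 + 1 + 1 + 4 + 4 + 4 + 4 + 4 + 4 = 30 = |G|.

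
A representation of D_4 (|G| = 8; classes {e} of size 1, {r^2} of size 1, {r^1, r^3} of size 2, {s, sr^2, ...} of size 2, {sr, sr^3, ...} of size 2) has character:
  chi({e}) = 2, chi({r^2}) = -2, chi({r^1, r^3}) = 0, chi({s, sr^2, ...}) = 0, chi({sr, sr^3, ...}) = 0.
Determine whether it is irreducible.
Irreducible: <chi, chi> = 1.

Explanation: <chi, chi> = (1/|G|) sum_C |C| * |chi(C)|^2 = (1/8)[1*|2|^2 + 1*|-2|^2 + 2*|0|^2 + 2*|0|^2 + 2*|0|^2]
  = (1/8)[(4) + (4) + (0) + (0) + (0)] = 8/8 = 1.
A character is irreducible iff <chi, chi> = 1, so this representation is irreducible.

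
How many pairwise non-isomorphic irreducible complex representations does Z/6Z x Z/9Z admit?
54

Details: The number of irreducible complex representations of a finite group equals its number of conjugacy classes. Z/6Z x Z/9Z is abelian of order 54, so every element is its own conjugacy class: 54 classes, so Z/6Z x Z/9Z (order 54) has exactly 54 irreducible complex representations.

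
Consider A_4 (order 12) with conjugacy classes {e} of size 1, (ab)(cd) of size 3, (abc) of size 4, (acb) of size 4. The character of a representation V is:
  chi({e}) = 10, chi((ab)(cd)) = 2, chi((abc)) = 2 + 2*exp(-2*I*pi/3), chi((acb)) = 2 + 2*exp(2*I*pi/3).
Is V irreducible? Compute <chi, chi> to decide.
Not irreducible (reducible): <chi, chi> = 12 > 1.

Reasoning: <chi, chi> = (1/|G|) sum_C |C| * |chi(C)|^2 = (1/12)[1*|10|^2 + 3*|2|^2 + 4*|2 + 2*exp(-2*I*pi/3)|^2 + 4*|2 + 2*exp(2*I*pi/3)|^2]
  = (1/12)[(100) + (12) + (16) + (16)] = 144/12 = 12.
(Exp terms are combined using exp(i*s)*conj(exp(i*t)) = exp(i*(s-t)), and sums of them are collapsed using the identity that for every m > 1 the m distinct m-th roots of unity sum to 0, e.g. 1 + exp(2*I*pi/3) + exp(-2*I*pi/3) = 0.)
A character is irreducible iff <chi, chi> = 1, so this representation is reducible.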